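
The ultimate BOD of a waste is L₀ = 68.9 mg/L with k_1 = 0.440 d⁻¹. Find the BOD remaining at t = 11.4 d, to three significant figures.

L_t = L₀ e^(−k_1 t) = 68.9 × e^(−0.440×11.4) = 68.9 × 0.006631 = 0.4569 mg/L.

L ≈ 0.457 mg/L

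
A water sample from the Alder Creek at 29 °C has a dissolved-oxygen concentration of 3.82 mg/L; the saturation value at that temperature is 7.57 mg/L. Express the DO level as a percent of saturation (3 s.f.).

% saturation = C/C_s × 100 = 3.82/7.57 × 100 = 50.5 %.

50.5 % saturation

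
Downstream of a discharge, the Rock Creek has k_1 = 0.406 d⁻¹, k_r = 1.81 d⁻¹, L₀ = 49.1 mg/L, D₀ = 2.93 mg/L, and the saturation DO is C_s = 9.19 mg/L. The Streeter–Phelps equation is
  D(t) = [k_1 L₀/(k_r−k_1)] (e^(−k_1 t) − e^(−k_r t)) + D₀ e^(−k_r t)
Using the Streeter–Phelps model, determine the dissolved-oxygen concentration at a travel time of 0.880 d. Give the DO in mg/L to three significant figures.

DO ≈ 1.55 mg/L

k_1 L₀/(k_r−k_1) = 0.406×49.1/(1.81−0.406) = 19.93/1.404 = 14.20 mg/L.
e^(−k_1 t) = e^(−0.406×0.8800) = 0.6996; e^(−k_r t) = e^(−1.81×0.8800) = 0.2034.
D = 14.20 × (0.6996 − 0.2034) + 2.93 × 0.2034 = 7.046 + 0.5958 = 7.641 mg/L.
DO = C_s − D = 9.19 − 7.641 = 1.549 mg/L.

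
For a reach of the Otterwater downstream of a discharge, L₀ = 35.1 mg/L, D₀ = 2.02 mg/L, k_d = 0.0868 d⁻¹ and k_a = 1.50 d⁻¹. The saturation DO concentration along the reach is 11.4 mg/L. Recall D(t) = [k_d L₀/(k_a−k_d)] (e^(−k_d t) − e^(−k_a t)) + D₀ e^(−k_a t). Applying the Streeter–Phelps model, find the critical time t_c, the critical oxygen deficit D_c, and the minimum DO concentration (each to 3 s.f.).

t_c ≈ 0.0604 d; D_c ≈ 2.02 mg/L; min DO ≈ 9.38 mg/L

With k_a/k_d = 17.28 and 1 − D₀(k_a−k_d)/(k_d L₀) = 0.06302,
t_c = ln(17.28 × 0.06302) / (1.50 − 0.0868) = ln(1.089) / 1.413 = 0.08538/1.413 = 0.06042 d.
D_c = (k_d/k_a) L₀ e^(−k_d t_c) = (0.0868/1.50) × 35.1 × e^(−0.0868×0.06042) = 0.05787 × 35.1 × 0.9948 = 2.020 mg/L.
Minimum DO = C_s − D_c = 11.4 − 2.020 = 9.380 mg/L.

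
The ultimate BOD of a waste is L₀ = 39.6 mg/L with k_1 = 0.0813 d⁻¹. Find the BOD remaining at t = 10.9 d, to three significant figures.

L_t = L₀ e^(−k_1 t) = 39.6 × e^(−0.0813×10.9) = 39.6 × 0.4122 = 16.32 mg/L.

L ≈ 16.3 mg/L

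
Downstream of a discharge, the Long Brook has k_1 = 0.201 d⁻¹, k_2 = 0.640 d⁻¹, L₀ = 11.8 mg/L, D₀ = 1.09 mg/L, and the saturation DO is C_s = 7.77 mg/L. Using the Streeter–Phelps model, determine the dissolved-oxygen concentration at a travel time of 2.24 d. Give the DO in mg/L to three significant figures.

k_1 L₀/(k_2−k_1) = 0.201×11.8/(0.640−0.201) = 2.372/0.4390 = 5.403 mg/L.
e^(−k_1 t) = e^(−0.201×2.240) = 0.6375; e^(−k_2 t) = e^(−0.640×2.240) = 0.2384.
D = 5.403 × (0.6375 − 0.2384) + 1.09 × 0.2384 = 2.156 + 0.2599 = 2.416 mg/L.
DO = C_s − D = 7.77 − 2.416 = 5.354 mg/L.

DO ≈ 5.35 mg/L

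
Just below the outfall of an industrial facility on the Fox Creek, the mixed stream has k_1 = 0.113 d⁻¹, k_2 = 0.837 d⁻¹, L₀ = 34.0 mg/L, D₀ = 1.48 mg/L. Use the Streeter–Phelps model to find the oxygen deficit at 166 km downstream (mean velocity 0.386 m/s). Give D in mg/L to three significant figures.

Travel time t = x/v = 166 km / (0.386 m/s) = 166000 m / 0.386 m/s = 430100 s = 4.977 d.
k_1 L₀/(k_2−k_1) = 0.113×34.0/(0.837−0.113) = 3.842/0.7240 = 5.307 mg/L.
e^(−k_1 t) = e^(−0.113×4.977) = 0.5698; e^(−k_2 t) = e^(−0.837×4.977) = 0.01551.
D = 5.307 × (0.5698 − 0.01551) + 1.48 × 0.01551 = 2.941 + 0.02296 = 2.964 mg/L.

D ≈ 2.96 mg/L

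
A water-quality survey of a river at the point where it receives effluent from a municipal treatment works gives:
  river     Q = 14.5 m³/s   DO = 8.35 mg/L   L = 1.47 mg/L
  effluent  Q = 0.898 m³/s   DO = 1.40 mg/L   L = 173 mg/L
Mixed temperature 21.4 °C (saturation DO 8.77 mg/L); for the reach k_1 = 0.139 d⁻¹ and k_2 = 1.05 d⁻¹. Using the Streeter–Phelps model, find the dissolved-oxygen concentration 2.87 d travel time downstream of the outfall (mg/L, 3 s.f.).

DO ≈ 7.64 mg/L

Mixed DO = (14.5×8.35 + 0.898×1.40)/(14.5+0.898) = 122.3/15.40 = 7.945 mg/L.
Mixed L₀ = (14.5×1.47 + 0.898×173)/(15.40) = 176.7/15.40 = 11.47 mg/L.
Initial deficit D₀ = C_s − DO₀ = 8.77 − 7.945 = 0.8253 mg/L.
D(2.87) = [0.139×11.47/(1.05−0.139)](e^(−0.139×2.87) − e^(−1.05×2.87)) + 0.8253 e^(−1.05×2.87)
= 1.751 × (0.6710 − 0.04912) + 0.8253 × 0.04912 = 1.129 mg/L.
DO = 8.77 − 1.129 = 7.641 mg/L.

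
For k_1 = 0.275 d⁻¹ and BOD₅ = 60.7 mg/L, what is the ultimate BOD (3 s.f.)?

L₀ ≈ 81.2 mg/L

BOD₅ = L₀(1 − e^(−5k_1)) ⇒ L₀ = BOD₅ / (1 − e^(−5×0.275))
= 60.7 / (1 − 0.2528) = 60.7 / 0.7472 = 81.24 mg/L.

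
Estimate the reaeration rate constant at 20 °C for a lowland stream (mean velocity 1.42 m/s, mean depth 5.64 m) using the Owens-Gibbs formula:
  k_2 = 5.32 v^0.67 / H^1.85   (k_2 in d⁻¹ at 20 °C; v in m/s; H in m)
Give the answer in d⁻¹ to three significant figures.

k_2 = 5.32 × 1.42^0.67 / 5.64^1.85 = 5.32 × 1.265 / 24.54 = 0.2742 d⁻¹.

k_2 ≈ 0.274 d⁻¹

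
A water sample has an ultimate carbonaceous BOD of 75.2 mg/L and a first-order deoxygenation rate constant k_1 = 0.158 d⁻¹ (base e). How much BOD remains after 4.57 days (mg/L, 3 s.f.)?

L ≈ 36.5 mg/L

L_t = L₀ e^(−k_1 t) = 75.2 × e^(−0.158×4.57) = 75.2 × 0.4858 = 36.53 mg/L.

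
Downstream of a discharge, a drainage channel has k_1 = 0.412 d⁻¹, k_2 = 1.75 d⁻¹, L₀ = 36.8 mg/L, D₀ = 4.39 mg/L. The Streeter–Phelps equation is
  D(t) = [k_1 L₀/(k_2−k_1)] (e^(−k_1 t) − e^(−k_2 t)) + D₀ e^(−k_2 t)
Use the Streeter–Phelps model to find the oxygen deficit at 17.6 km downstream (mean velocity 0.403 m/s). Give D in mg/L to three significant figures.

Travel time t = x/v = 17.6 km / (0.403 m/s) = 17600 m / 0.403 m/s = 43670 s = 0.5055 d.
k_1 L₀/(k_2−k_1) = 0.412×36.8/(1.75−0.412) = 15.16/1.338 = 11.33 mg/L.
e^(−k_1 t) = e^(−0.412×0.5055) = 0.8120; e^(−k_2 t) = e^(−1.75×0.5055) = 0.4129.
D = 11.33 × (0.8120 − 0.4129) + 4.39 × 0.4129 = 4.523 + 1.813 = 6.335 mg/L.

D ≈ 6.34 mg/L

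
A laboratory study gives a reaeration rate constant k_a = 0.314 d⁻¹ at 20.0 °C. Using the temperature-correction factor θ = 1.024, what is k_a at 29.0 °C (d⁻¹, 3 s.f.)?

k_a(T₂) = k_a(T₁) · θ^(T₂−T₁) = 0.314 × 1.024^(29.0−20.0)
= 0.314 × 1.024^9.00 = 0.314 × 1.238 = 0.3887 d⁻¹.

k_a ≈ 0.389 d⁻¹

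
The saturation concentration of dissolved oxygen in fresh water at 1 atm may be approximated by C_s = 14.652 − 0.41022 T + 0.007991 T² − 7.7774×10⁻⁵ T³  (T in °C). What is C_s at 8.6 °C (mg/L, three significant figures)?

C_s = 14.652 − 0.41022×8.6 + 0.007991×8.6² − 7.7774×10⁻⁵×8.6³ = 11.67 mg/L.

C_s ≈ 11.7 mg/L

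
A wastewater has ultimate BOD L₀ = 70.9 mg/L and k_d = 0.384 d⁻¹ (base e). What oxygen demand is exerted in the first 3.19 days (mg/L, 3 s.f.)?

y_t = L₀(1 − e^(−k_d t)) = 70.9 × (1 − e^(−0.384×3.19))
= 70.9 × (1 − 0.2938) = 70.9 × 0.7062 = 50.07 mg/L.

y ≈ 50.1 mg/L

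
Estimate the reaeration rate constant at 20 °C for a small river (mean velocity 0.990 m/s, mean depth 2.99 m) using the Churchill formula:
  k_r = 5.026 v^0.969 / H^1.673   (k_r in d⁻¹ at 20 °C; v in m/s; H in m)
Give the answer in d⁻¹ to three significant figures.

k_r = 5.026 × 0.990^0.969 / 2.99^1.673 = 5.026 × 0.9903 / 6.249 = 0.7965 d⁻¹.

k_r ≈ 0.797 d⁻¹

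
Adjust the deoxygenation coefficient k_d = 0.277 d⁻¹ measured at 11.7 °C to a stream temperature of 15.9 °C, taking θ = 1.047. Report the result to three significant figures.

k_d ≈ 0.336 d⁻¹

k_d(T₂) = k_d(T₁) · θ^(T₂−T₁) = 0.277 × 1.047^(15.9−11.7)
= 0.277 × 1.047^4.20 = 0.277 × 1.213 = 0.3359 d⁻¹.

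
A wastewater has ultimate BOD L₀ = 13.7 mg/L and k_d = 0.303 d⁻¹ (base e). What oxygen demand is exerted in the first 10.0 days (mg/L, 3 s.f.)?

y ≈ 13.0 mg/L

y_t = L₀(1 − e^(−k_d t)) = 13.7 × (1 − e^(−0.303×10.0))
= 13.7 × (1 − 0.04832) = 13.7 × 0.9517 = 13.04 mg/L.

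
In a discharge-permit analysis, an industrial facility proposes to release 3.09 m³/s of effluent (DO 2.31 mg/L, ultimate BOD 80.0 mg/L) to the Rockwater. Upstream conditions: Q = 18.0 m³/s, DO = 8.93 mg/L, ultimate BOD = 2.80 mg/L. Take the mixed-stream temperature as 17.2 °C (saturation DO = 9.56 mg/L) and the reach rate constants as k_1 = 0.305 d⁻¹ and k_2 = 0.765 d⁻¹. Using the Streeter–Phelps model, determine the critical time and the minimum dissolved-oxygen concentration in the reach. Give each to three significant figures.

Mixed DO = (18.0×8.93 + 3.09×2.31)/(18.0+3.09) = 167.9/21.09 = 7.960 mg/L.
Mixed L₀ = (18.0×2.80 + 3.09×80.0)/(21.09) = 297.6/21.09 = 14.11 mg/L.
Initial deficit D₀ = C_s − DO₀ = 9.56 − 7.960 = 1.600 mg/L.
t_c = (1/0.4600) ln[(0.765/0.305)(1 − 1.600×0.4600/(0.305×14.11))] = 2.174 × ln(2.079) = 1.591 d.
D_c = (0.305/0.765) × 14.11 × e^(−0.305×1.591) = 0.3987 × 14.11 × 0.6155 = 3.463 mg/L.
Minimum DO = 9.56 − 3.463 = 6.097 mg/L.

t_c ≈ 1.59 d; minimum DO ≈ 6.10 mg/L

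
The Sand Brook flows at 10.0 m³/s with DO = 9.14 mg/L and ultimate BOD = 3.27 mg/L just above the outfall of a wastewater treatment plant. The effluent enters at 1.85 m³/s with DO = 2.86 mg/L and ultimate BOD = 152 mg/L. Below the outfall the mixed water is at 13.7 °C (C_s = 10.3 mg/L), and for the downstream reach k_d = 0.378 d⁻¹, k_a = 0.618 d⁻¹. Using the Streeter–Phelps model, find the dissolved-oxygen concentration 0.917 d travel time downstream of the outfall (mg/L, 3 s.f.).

Mixed DO = (10.0×9.14 + 1.85×2.86)/(10.0+1.85) = 96.69/11.85 = 8.160 mg/L.
Mixed L₀ = (10.0×3.27 + 1.85×152)/(11.85) = 313.9/11.85 = 26.49 mg/L.
Initial deficit D₀ = C_s − DO₀ = 10.3 − 8.160 = 2.140 mg/L.
D(0.917) = [0.378×26.49/(0.618−0.378)](e^(−0.378×0.917) − e^(−0.618×0.917)) + 2.140 e^(−0.618×0.917)
= 41.72 × (0.7071 − 0.5674) + 2.140 × 0.5674 = 7.042 mg/L.
DO = 10.3 − 7.042 = 3.258 mg/L.

DO ≈ 3.26 mg/L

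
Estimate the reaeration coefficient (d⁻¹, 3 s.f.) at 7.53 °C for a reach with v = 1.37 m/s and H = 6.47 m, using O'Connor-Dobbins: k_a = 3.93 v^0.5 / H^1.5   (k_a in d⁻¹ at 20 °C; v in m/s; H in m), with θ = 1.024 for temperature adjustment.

k_a ≈ 0.208 d⁻¹

k_a(20) = 3.93 × 1.37^0.5 / 6.47^1.5 = 3.93 × 1.170 / 16.46 = 0.2795 d⁻¹.
k_a(7.53) = 0.2795 × 1.024^(7.53−20) = 0.2795 × 0.7440 = 0.2079 d⁻¹.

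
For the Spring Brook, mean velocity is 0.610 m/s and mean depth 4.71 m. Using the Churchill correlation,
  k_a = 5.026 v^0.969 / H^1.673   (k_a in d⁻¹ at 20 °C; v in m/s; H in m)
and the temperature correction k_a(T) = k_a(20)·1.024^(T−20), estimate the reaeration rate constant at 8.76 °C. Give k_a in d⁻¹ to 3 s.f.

k_a ≈ 0.178 d⁻¹

k_a(20) = 5.026 × 0.610^0.969 / 4.71^1.673 = 5.026 × 0.6194 / 13.36 = 0.2329 d⁻¹.
k_a(8.76) = 0.2329 × 1.024^(8.76−20) = 0.2329 × 0.7660 = 0.1784 d⁻¹.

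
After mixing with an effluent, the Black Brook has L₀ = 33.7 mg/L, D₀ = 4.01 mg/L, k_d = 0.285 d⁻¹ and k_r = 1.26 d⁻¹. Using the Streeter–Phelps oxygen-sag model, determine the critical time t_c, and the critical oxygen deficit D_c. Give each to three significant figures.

At the critical point dD/dt = 0, so k_d L₀ e^(−k_d t) = k_r D. Substituting D(t) from the Streeter–Phelps equation and solving for t gives
t_c = ln[(k_r/k_d)(1 − D₀(k_r−k_d)/(k_d L₀))] / (k_r−k_d).
Here k_r−k_d = 0.9750 d⁻¹ and 1 − D₀(k_r−k_d)/(k_d L₀) = 1 − 4.01×0.9750/(0.285×33.7) = 0.5929, so
t_c = ln(4.421 × 0.5929) / 0.9750 = 0.9637 / 0.9750 = 0.9884 d.
D_c = (k_d/k_r) L₀ e^(−k_d t_c) = (0.285/1.26) × 33.7 × e^(−0.285×0.9884) = 0.2262 × 33.7 × 0.7545 = 5.751 mg/L.

t_c ≈ 0.988 d; D_c ≈ 5.75 mg/L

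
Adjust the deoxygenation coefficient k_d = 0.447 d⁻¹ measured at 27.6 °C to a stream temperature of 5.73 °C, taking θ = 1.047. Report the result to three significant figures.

k_d ≈ 0.164 d⁻¹

k_d(T₂) = k_d(T₁) · θ^(T₂−T₁) = 0.447 × 1.047^(5.73−27.6)
= 0.447 × 1.047^-21.9 = 0.447 × 0.3662 = 0.1637 d⁻¹.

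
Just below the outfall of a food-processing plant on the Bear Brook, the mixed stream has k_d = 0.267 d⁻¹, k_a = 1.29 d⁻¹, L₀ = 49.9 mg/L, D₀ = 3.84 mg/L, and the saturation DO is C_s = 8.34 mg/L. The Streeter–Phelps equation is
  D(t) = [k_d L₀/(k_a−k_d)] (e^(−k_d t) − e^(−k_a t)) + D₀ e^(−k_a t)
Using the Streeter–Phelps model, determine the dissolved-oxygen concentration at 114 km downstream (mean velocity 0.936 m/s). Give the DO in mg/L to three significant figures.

DO ≈ 0.892 mg/L

Travel time t = x/v = 114 km / (0.936 m/s) = 114000 m / 0.936 m/s = 121800 s = 1.410 d.
k_d L₀/(k_a−k_d) = 0.267×49.9/(1.29−0.267) = 13.32/1.023 = 13.02 mg/L.
e^(−k_d t) = e^(−0.267×1.410) = 0.6863; e^(−k_a t) = e^(−1.29×1.410) = 0.1623.
D = 13.02 × (0.6863 − 0.1623) + 3.84 × 0.1623 = 6.825 + 0.6231 = 7.448 mg/L.
DO = C_s − D = 8.34 − 7.448 = 0.8915 mg/L.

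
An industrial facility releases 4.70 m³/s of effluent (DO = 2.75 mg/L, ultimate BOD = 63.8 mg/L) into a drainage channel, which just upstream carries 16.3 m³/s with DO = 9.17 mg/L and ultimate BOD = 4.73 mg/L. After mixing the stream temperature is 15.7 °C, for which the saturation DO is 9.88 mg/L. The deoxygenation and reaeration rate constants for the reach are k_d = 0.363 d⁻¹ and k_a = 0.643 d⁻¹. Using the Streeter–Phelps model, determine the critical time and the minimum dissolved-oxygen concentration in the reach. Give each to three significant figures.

Mixed DO = (16.3×9.17 + 4.70×2.75)/(16.3+4.70) = 162.4/21.00 = 7.733 mg/L.
Mixed L₀ = (16.3×4.73 + 4.70×63.8)/(21.00) = 377.0/21.00 = 17.95 mg/L.
Initial deficit D₀ = C_s − DO₀ = 9.88 − 7.733 = 2.147 mg/L.
t_c = (1/0.2800) ln[(0.643/0.363)(1 − 2.147×0.2800/(0.363×17.95))] = 3.571 × ln(1.608) = 1.696 d.
D_c = (0.363/0.643) × 17.95 × e^(−0.363×1.696) = 0.5645 × 17.95 × 0.5402 = 5.475 mg/L.
Minimum DO = 9.88 − 5.475 = 4.405 mg/L.

t_c ≈ 1.70 d; minimum DO ≈ 4.41 mg/L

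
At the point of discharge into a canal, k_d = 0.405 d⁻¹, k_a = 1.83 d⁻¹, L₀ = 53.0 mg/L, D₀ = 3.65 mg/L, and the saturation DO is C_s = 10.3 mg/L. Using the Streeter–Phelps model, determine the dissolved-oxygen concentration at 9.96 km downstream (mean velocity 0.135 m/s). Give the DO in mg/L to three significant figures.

DO ≈ 2.03 mg/L

Travel time t = x/v = 9.96 km / (0.135 m/s) = 9960 m / 0.135 m/s = 73780 s = 0.8539 d.
k_d L₀/(k_a−k_d) = 0.405×53.0/(1.83−0.405) = 21.46/1.425 = 15.06 mg/L.
e^(−k_d t) = e^(−0.405×0.8539) = 0.7076; e^(−k_a t) = e^(−1.83×0.8539) = 0.2096.
D = 15.06 × (0.7076 − 0.2096) + 3.65 × 0.2096 = 7.502 + 0.7650 = 8.267 mg/L.
DO = C_s − D = 10.3 − 8.267 = 2.033 mg/L.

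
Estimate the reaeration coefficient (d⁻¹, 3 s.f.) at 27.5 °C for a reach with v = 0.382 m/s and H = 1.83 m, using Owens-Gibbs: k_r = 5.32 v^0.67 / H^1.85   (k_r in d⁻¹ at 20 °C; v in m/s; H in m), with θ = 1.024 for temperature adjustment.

k_r ≈ 1.09 d⁻¹

k_r(20) = 5.32 × 0.382^0.67 / 1.83^1.85 = 5.32 × 0.5248 / 3.059 = 0.9128 d⁻¹.
k_r(27.5) = 0.9128 × 1.024^(27.5−20) = 0.9128 × 1.195 = 1.090 d⁻¹.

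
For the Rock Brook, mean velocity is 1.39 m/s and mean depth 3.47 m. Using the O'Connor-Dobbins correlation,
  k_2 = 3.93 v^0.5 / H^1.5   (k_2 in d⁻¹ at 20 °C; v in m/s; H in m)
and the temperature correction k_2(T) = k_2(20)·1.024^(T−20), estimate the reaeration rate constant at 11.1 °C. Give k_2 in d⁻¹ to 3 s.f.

k_2(20) = 3.93 × 1.39^0.5 / 3.47^1.5 = 3.93 × 1.179 / 6.464 = 0.7168 d⁻¹.
k_2(11.1) = 0.7168 × 1.024^(11.1−20) = 0.7168 × 0.8097 = 0.5804 d⁻¹.

k_2 ≈ 0.580 d⁻¹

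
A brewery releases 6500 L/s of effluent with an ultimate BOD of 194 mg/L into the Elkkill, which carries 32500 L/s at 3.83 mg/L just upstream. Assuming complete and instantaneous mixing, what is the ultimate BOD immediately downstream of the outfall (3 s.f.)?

35.5 mg/L

Flow-weighted mixing: C = (Q_r C_r + Q_w C_w)/(Q_r + Q_w)
= (32500×3.83 + 6500×194)/(32500 + 6500) = 1.385×10^6/39000 = 35.52 mg/L.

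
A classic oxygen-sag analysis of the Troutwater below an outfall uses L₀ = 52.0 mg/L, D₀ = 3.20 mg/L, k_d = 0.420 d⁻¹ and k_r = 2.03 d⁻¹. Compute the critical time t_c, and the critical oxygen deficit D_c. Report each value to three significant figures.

At the critical point dD/dt = 0, so k_d L₀ e^(−k_d t) = k_r D. Substituting D(t) from the Streeter–Phelps equation and solving for t gives
t_c = ln[(k_r/k_d)(1 − D₀(k_r−k_d)/(k_d L₀))] / (k_r−k_d).
Here k_r−k_d = 1.610 d⁻¹ and 1 − D₀(k_r−k_d)/(k_d L₀) = 1 − 3.20×1.610/(0.420×52.0) = 0.7641, so
t_c = ln(4.833 × 0.7641) / 1.610 = 1.306 / 1.610 = 0.8115 d.
L(t_c) = L₀ e^(−k_d t_c) = 52.0 × 0.7112 = 36.98 mg/L, and at the critical point k_r D_c = k_d L, so D_c = (0.420/2.03) × 36.98 = 7.651 mg/L.

t_c ≈ 0.811 d; D_c ≈ 7.65 mg/L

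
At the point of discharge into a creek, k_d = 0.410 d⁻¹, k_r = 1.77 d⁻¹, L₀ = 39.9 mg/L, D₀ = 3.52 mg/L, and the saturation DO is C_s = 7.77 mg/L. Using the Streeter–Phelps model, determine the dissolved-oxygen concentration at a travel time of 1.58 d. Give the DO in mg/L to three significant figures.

k_d L₀/(k_r−k_d) = 0.410×39.9/(1.77−0.410) = 16.36/1.360 = 12.03 mg/L.
e^(−k_d t) = e^(−0.410×1.580) = 0.5232; e^(−k_r t) = e^(−1.77×1.580) = 0.06102.
D = 12.03 × (0.5232 − 0.06102) + 3.52 × 0.06102 = 5.559 + 0.2148 = 5.774 mg/L.
DO = C_s − D = 7.77 − 5.774 = 1.996 mg/L.

DO ≈ 2.00 mg/L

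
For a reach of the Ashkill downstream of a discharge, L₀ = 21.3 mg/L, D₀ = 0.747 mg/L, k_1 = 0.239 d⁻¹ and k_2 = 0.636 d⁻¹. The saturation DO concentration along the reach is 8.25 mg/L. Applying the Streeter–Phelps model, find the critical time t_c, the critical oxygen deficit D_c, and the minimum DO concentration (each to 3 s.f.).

With k_2/k_1 = 2.661 and 1 − D₀(k_2−k_1)/(k_1 L₀) = 0.9417,
t_c = ln(2.661 × 0.9417) / (0.636 − 0.239) = ln(2.506) / 0.3970 = 0.9187/0.3970 = 2.314 d.
D_c = (k_1/k_2) L₀ e^(−k_1 t_c) = (0.239/0.636) × 21.3 × e^(−0.239×2.314) = 0.3758 × 21.3 × 0.5752 = 4.604 mg/L.
Minimum DO = C_s − D_c = 8.25 − 4.604 = 3.646 mg/L.

t_c ≈ 2.31 d; D_c ≈ 4.60 mg/L; min DO ≈ 3.65 mg/L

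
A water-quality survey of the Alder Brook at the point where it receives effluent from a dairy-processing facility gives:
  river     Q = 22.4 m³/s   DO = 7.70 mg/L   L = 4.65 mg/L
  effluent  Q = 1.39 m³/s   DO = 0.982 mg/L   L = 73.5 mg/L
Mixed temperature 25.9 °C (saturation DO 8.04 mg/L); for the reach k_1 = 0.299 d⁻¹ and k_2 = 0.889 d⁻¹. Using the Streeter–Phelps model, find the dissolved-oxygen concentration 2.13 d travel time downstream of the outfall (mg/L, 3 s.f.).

Mixed DO = (22.4×7.70 + 1.39×0.982)/(22.4+1.39) = 173.8/23.79 = 7.307 mg/L.
Mixed L₀ = (22.4×4.65 + 1.39×73.5)/(23.79) = 206.3/23.79 = 8.673 mg/L.
Initial deficit D₀ = C_s − DO₀ = 8.04 − 7.307 = 0.7325 mg/L.
D(2.13) = [0.299×8.673/(0.889−0.299)](e^(−0.299×2.13) − e^(−0.889×2.13)) + 0.7325 e^(−0.889×2.13)
= 4.395 × (0.5289 − 0.1505) + 0.7325 × 0.1505 = 1.773 mg/L.
DO = 8.04 − 1.773 = 6.267 mg/L.

DO ≈ 6.27 mg/L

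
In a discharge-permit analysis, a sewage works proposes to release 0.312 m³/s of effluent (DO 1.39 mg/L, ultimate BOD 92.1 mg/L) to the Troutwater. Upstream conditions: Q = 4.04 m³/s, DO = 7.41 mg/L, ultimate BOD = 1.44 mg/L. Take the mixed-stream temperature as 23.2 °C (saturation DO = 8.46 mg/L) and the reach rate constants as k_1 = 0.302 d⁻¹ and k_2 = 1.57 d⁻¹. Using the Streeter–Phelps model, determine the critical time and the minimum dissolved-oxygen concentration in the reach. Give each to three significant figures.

Mixed DO = (4.04×7.41 + 0.312×1.39)/(4.04+0.312) = 30.37/4.352 = 6.978 mg/L.
Mixed L₀ = (4.04×1.44 + 0.312×92.1)/(4.352) = 34.55/4.352 = 7.940 mg/L.
Initial deficit D₀ = C_s − DO₀ = 8.46 − 6.978 = 1.482 mg/L.
t_c = (1/1.268) ln[(1.57/0.302)(1 − 1.482×1.268/(0.302×7.940))] = 0.7886 × ln(1.125) = 0.09322 d.
D_c = (0.302/1.57) × 7.940 × e^(−0.302×0.09322) = 0.1924 × 7.940 × 0.9722 = 1.485 mg/L.
Minimum DO = 8.46 − 1.485 = 6.975 mg/L.

t_c ≈ 0.0932 d; minimum DO ≈ 6.98 mg/L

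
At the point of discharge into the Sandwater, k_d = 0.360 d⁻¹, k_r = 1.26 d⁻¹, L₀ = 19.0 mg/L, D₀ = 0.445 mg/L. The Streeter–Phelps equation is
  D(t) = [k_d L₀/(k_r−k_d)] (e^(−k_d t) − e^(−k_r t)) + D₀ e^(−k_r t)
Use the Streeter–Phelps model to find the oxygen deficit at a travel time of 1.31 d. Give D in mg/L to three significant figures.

k_d L₀/(k_r−k_d) = 0.360×19.0/(1.26−0.360) = 6.840/0.9000 = 7.600 mg/L.
e^(−k_d t) = e^(−0.360×1.310) = 0.6240; e^(−k_r t) = e^(−1.26×1.310) = 0.1919.
D = 7.600 × (0.6240 − 0.1919) + 0.445 × 0.1919 = 3.284 + 0.08541 = 3.369 mg/L.

D ≈ 3.37 mg/L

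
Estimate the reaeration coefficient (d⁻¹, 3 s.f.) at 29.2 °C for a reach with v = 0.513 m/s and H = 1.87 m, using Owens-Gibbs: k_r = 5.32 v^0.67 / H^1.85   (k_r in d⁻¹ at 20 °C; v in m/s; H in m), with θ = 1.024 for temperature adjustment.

k_r(20) = 5.32 × 0.513^0.67 / 1.87^1.85 = 5.32 × 0.6394 / 3.184 = 1.069 d⁻¹.
k_r(29.2) = 1.069 × 1.024^(29.2−20) = 1.069 × 1.244 = 1.329 d⁻¹.

k_r ≈ 1.33 d⁻¹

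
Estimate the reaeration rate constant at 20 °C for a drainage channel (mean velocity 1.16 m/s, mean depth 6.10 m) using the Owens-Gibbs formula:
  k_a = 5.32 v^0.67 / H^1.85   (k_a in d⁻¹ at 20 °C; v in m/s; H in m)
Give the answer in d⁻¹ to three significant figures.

k_a = 5.32 × 1.16^0.67 / 6.10^1.85 = 5.32 × 1.105 / 28.37 = 0.2071 d⁻¹.

k_a ≈ 0.207 d⁻¹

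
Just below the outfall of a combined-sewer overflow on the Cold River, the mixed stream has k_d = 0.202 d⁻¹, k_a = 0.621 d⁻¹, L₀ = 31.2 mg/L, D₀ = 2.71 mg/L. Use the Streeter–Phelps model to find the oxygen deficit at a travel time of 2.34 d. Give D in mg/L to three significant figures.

D ≈ 6.49 mg/L

k_d L₀/(k_a−k_d) = 0.202×31.2/(0.621−0.202) = 6.302/0.4190 = 15.04 mg/L.
e^(−k_d t) = e^(−0.202×2.340) = 0.6233; e^(−k_a t) = e^(−0.621×2.340) = 0.2338.
D = 15.04 × (0.6233 − 0.2338) + 2.71 × 0.2338 = 5.859 + 0.6337 = 6.492 mg/L.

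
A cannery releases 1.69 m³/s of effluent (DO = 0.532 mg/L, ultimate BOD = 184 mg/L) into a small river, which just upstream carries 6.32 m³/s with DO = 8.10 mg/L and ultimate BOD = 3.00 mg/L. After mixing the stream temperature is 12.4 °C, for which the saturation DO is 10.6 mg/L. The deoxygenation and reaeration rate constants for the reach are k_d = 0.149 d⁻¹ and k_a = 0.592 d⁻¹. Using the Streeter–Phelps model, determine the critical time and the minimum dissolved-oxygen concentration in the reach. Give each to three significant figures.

t_c ≈ 2.32 d; minimum DO ≈ 3.27 mg/L

Mixed DO = (6.32×8.10 + 1.69×0.532)/(6.32+1.69) = 52.09/8.010 = 6.503 mg/L.
Mixed L₀ = (6.32×3.00 + 1.69×184)/(8.010) = 329.9/8.010 = 41.19 mg/L.
Initial deficit D₀ = C_s − DO₀ = 10.6 − 6.503 = 4.097 mg/L.
t_c = (1/0.4430) ln[(0.592/0.149)(1 − 4.097×0.4430/(0.149×41.19))] = 2.257 × ln(2.798) = 2.323 d.
D_c = (0.149/0.592) × 41.19 × e^(−0.149×2.323) = 0.2517 × 41.19 × 0.7074 = 7.334 mg/L.
Minimum DO = 10.6 − 7.334 = 3.266 mg/L.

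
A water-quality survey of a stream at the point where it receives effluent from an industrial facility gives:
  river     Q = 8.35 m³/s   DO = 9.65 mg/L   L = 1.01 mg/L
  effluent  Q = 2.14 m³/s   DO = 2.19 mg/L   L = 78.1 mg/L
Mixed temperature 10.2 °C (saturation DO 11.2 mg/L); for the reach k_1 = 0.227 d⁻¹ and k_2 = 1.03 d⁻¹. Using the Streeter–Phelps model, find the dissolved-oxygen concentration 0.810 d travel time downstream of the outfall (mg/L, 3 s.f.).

DO ≈ 7.98 mg/L

Mixed DO = (8.35×9.65 + 2.14×2.19)/(8.35+2.14) = 85.26/10.49 = 8.128 mg/L.
Mixed L₀ = (8.35×1.01 + 2.14×78.1)/(10.49) = 175.6/10.49 = 16.74 mg/L.
Initial deficit D₀ = C_s − DO₀ = 11.2 − 8.128 = 3.072 mg/L.
D(0.810) = [0.227×16.74/(1.03−0.227)](e^(−0.227×0.810) − e^(−1.03×0.810)) + 3.072 e^(−1.03×0.810)
= 4.731 × (0.8320 − 0.4342) + 3.072 × 0.4342 = 3.216 mg/L.
DO = 11.2 − 3.216 = 7.984 mg/L.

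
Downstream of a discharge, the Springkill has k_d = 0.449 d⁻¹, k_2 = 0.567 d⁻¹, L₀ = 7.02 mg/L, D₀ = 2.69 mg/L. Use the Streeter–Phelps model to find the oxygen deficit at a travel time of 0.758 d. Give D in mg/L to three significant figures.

k_d L₀/(k_2−k_d) = 0.449×7.02/(0.567−0.449) = 3.152/0.1180 = 26.71 mg/L.
e^(−k_d t) = e^(−0.449×0.7580) = 0.7115; e^(−k_2 t) = e^(−0.567×0.7580) = 0.6506.
D = 26.71 × (0.7115 − 0.6506) + 2.69 × 0.6506 = 1.626 + 1.750 = 3.376 mg/L.

D ≈ 3.38 mg/L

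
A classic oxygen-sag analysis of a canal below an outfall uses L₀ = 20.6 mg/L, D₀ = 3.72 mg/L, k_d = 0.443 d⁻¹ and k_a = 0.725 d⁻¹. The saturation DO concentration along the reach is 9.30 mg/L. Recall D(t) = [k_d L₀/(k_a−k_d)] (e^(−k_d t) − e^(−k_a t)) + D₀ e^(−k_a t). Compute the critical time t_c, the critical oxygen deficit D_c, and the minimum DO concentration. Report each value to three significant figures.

t_c = [1/(k_a−k_d)] ln[(k_a/k_d)(1 − D₀(k_a−k_d)/(k_d L₀))]
= [1/(0.725−0.443)] ln[(0.725/0.443)(1 − 3.72×0.2820/(0.443×20.6))]
= (1/0.2820) ln[1.637 × 0.8850] = 3.546 × ln(1.448) = 3.546 × 0.3705 = 1.314 d.
D_c = (k_d/k_a) L₀ e^(−k_d t_c) = (0.443/0.725) × 20.6 × e^(−0.443×1.314) = 0.6110 × 20.6 × 0.5588 = 7.033 mg/L.
Minimum DO = C_s − D_c = 9.30 − 7.033 = 2.267 mg/L.

t_c ≈ 1.31 d; D_c ≈ 7.03 mg/L; min DO ≈ 2.27 mg/L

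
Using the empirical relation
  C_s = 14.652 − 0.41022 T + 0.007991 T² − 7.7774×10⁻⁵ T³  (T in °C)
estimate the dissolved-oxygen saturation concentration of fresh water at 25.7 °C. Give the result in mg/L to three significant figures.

C_s = 14.652 − 0.41022×25.7 + 0.007991×25.7² − 7.7774×10⁻⁵×25.7³ = 8.067 mg/L.

C_s ≈ 8.07 mg/L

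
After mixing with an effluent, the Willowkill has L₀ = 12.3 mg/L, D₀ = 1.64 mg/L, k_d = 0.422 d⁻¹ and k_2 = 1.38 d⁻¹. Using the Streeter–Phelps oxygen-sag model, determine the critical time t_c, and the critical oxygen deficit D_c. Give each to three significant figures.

t_c ≈ 0.860 d; D_c ≈ 2.62 mg/L

At the critical point dD/dt = 0, so k_d L₀ e^(−k_d t) = k_2 D. Substituting D(t) from the Streeter–Phelps equation and solving for t gives
t_c = ln[(k_2/k_d)(1 − D₀(k_2−k_d)/(k_d L₀))] / (k_2−k_d).
Here k_2−k_d = 0.9580 d⁻¹ and 1 − D₀(k_2−k_d)/(k_d L₀) = 1 − 1.64×0.9580/(0.422×12.3) = 0.6973, so
t_c = ln(3.270 × 0.6973) / 0.9580 = 0.8243 / 0.9580 = 0.8605 d.
D_c = (k_d/k_2) L₀ e^(−k_d t_c) = (0.422/1.38) × 12.3 × e^(−0.422×0.8605) = 0.3058 × 12.3 × 0.6955 = 2.616 mg/L.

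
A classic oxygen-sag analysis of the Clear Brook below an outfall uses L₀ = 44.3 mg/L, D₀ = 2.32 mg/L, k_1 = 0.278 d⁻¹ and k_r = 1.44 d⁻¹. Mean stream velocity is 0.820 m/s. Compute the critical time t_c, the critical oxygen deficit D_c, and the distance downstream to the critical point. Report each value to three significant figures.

At the critical point dD/dt = 0, so k_1 L₀ e^(−k_1 t) = k_r D. Substituting D(t) from the Streeter–Phelps equation and solving for t gives
t_c = ln[(k_r/k_1)(1 − D₀(k_r−k_1)/(k_1 L₀))] / (k_r−k_1).
Here k_r−k_1 = 1.162 d⁻¹ and 1 − D₀(k_r−k_1)/(k_1 L₀) = 1 − 2.32×1.162/(0.278×44.3) = 0.7811, so
t_c = ln(5.180 × 0.7811) / 1.162 = 1.398 / 1.162 = 1.203 d.
D_c = (k_1/k_r) L₀ e^(−k_1 t_c) = (0.278/1.44) × 44.3 × e^(−0.278×1.203) = 0.1931 × 44.3 × 0.7158 = 6.122 mg/L.
x_c = v t_c = 0.820 m/s × 1.203 d × 86400 s/d = 85220 m ≈ 85.2 km.

t_c ≈ 1.20 d; D_c ≈ 6.12 mg/L; x_c ≈ 85.2 km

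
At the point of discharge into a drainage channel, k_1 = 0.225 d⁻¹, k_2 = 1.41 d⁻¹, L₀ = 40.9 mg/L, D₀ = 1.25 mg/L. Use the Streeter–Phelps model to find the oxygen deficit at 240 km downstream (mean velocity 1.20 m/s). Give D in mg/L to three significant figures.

Travel time t = x/v = 240 km / (1.20 m/s) = 240000 m / 1.20 m/s = 200000 s = 2.315 d.
k_1 L₀/(k_2−k_1) = 0.225×40.9/(1.41−0.225) = 9.203/1.185 = 7.766 mg/L.
e^(−k_1 t) = e^(−0.225×2.315) = 0.5940; e^(−k_2 t) = e^(−1.41×2.315) = 0.03824.
D = 7.766 × (0.5940 − 0.03824) + 1.25 × 0.03824 = 4.316 + 0.04780 = 4.364 mg/L.

D ≈ 4.36 mg/L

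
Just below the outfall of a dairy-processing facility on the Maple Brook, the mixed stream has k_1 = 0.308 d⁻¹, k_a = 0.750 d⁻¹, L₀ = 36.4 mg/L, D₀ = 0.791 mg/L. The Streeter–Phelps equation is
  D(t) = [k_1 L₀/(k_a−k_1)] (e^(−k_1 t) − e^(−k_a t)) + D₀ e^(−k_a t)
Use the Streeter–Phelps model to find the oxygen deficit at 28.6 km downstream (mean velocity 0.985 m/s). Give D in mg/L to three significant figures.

Travel time t = x/v = 28.6 km / (0.985 m/s) = 28600 m / 0.985 m/s = 29040 s = 0.3361 d.
k_1 L₀/(k_a−k_1) = 0.308×36.4/(0.750−0.308) = 11.21/0.4420 = 25.36 mg/L.
e^(−k_1 t) = e^(−0.308×0.3361) = 0.9017; e^(−k_a t) = e^(−0.750×0.3361) = 0.7772.
D = 25.36 × (0.9017 − 0.7772) + 0.791 × 0.7772 = 3.157 + 0.6148 = 3.772 mg/L.

D ≈ 3.77 mg/L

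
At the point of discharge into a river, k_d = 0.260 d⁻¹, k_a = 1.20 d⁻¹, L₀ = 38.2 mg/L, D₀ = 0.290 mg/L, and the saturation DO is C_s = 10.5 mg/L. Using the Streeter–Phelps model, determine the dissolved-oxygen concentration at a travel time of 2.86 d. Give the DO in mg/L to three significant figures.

k_d L₀/(k_a−k_d) = 0.260×38.2/(1.20−0.260) = 9.932/0.9400 = 10.57 mg/L.
e^(−k_d t) = e^(−0.260×2.860) = 0.4754; e^(−k_a t) = e^(−1.20×2.860) = 0.03232.
D = 10.57 × (0.4754 − 0.03232) + 0.290 × 0.03232 = 4.682 + 0.009373 = 4.691 mg/L.
DO = C_s − D = 10.5 − 4.691 = 5.809 mg/L.

DO ≈ 5.81 mg/L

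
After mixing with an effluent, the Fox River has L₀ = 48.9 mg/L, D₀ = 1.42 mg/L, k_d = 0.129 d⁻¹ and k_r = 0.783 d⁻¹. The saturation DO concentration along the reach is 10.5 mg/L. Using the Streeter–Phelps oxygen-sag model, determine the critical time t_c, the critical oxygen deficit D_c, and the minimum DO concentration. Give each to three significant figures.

With k_r/k_d = 6.070 and 1 − D₀(k_r−k_d)/(k_d L₀) = 0.8528,
t_c = ln(6.070 × 0.8528) / (0.783 − 0.129) = ln(5.176) / 0.6540 = 1.644/0.6540 = 2.514 d.
D_c = (k_d/k_r) L₀ e^(−k_d t_c) = (0.129/0.783) × 48.9 × e^(−0.129×2.514) = 0.1648 × 48.9 × 0.7230 = 5.825 mg/L.
Minimum DO = C_s − D_c = 10.5 − 5.825 = 4.675 mg/L.

t_c ≈ 2.51 d; D_c ≈ 5.83 mg/L; min DO ≈ 4.67 mg/L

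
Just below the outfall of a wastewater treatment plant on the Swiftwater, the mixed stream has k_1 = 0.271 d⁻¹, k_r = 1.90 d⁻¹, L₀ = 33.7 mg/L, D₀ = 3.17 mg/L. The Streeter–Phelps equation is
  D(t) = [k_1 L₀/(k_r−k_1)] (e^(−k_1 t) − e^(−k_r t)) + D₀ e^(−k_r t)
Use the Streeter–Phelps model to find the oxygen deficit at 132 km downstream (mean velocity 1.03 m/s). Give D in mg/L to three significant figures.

D ≈ 3.61 mg/L

Travel time t = x/v = 132 km / (1.03 m/s) = 132000 m / 1.03 m/s = 128200 s = 1.483 d.
k_1 L₀/(k_r−k_1) = 0.271×33.7/(1.90−0.271) = 9.133/1.629 = 5.606 mg/L.
e^(−k_1 t) = e^(−0.271×1.483) = 0.6690; e^(−k_r t) = e^(−1.90×1.483) = 0.05971.
D = 5.606 × (0.6690 − 0.05971) + 3.17 × 0.05971 = 3.416 + 0.1893 = 3.605 mg/L.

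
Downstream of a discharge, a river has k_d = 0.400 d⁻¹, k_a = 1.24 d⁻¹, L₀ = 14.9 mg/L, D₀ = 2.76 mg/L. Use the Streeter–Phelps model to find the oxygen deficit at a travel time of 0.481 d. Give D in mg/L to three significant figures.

D ≈ 3.47 mg/L

k_d L₀/(k_a−k_d) = 0.400×14.9/(1.24−0.400) = 5.960/0.8400 = 7.095 mg/L.
e^(−k_d t) = e^(−0.400×0.4810) = 0.8250; e^(−k_a t) = e^(−1.24×0.4810) = 0.5508.
D = 7.095 × (0.8250 − 0.5508) + 2.76 × 0.5508 = 1.946 + 1.520 = 3.466 mg/L.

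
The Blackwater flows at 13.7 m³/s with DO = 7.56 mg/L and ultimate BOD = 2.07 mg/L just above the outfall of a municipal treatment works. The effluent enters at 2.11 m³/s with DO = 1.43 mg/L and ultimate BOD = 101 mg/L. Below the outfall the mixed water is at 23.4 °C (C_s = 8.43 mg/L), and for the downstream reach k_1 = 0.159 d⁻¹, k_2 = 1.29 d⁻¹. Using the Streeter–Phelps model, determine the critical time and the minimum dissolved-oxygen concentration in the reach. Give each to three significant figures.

Mixed DO = (13.7×7.56 + 2.11×1.43)/(13.7+2.11) = 106.6/15.81 = 6.742 mg/L.
Mixed L₀ = (13.7×2.07 + 2.11×101)/(15.81) = 241.5/15.81 = 15.27 mg/L.
Initial deficit D₀ = C_s − DO₀ = 8.43 − 6.742 = 1.688 mg/L.
t_c = (1/1.131) ln[(1.29/0.159)(1 − 1.688×1.131/(0.159×15.27))] = 0.8842 × ln(1.735) = 0.4870 d.
D_c = (0.159/1.29) × 15.27 × e^(−0.159×0.4870) = 0.1233 × 15.27 × 0.9255 = 1.742 mg/L.
Minimum DO = 8.43 − 1.742 = 6.688 mg/L.

t_c ≈ 0.487 d; minimum DO ≈ 6.69 mg/L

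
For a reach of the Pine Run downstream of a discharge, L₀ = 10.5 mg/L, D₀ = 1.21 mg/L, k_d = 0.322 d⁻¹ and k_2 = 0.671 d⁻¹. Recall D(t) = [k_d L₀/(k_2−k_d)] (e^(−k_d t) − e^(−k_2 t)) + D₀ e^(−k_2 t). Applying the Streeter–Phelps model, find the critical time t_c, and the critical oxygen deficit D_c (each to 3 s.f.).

t_c ≈ 1.72 d; D_c ≈ 2.89 mg/L

t_c = [1/(k_2−k_d)] ln[(k_2/k_d)(1 − D₀(k_2−k_d)/(k_d L₀))]
= [1/(0.671−0.322)] ln[(0.671/0.322)(1 − 1.21×0.3490/(0.322×10.5))]
= (1/0.3490) ln[2.084 × 0.8751] = 2.865 × ln(1.824) = 2.865 × 0.6008 = 1.721 d.
D_c = (k_d/k_2) L₀ e^(−k_d t_c) = (0.322/0.671) × 10.5 × e^(−0.322×1.721) = 0.4799 × 10.5 × 0.5745 = 2.895 mg/L.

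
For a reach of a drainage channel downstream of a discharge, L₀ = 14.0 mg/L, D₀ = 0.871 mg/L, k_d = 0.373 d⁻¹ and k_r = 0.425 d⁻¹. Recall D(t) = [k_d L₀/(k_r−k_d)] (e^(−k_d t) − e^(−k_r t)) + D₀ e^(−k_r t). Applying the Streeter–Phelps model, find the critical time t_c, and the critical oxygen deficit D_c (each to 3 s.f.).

At the critical point dD/dt = 0, so k_d L₀ e^(−k_d t) = k_r D. Substituting D(t) from the Streeter–Phelps equation and solving for t gives
t_c = ln[(k_r/k_d)(1 − D₀(k_r−k_d)/(k_d L₀))] / (k_r−k_d).
Here k_r−k_d = 0.05200 d⁻¹ and 1 − D₀(k_r−k_d)/(k_d L₀) = 1 − 0.871×0.05200/(0.373×14.0) = 0.9913, so
t_c = ln(1.139 × 0.9913) / 0.05200 = 0.1218 / 0.05200 = 2.342 d.
L(t_c) = L₀ e^(−k_d t_c) = 14.0 × 0.4174 = 5.844 mg/L, and at the critical point k_r D_c = k_d L, so D_c = (0.373/0.425) × 5.844 = 5.129 mg/L.

t_c ≈ 2.34 d; D_c ≈ 5.13 mg/L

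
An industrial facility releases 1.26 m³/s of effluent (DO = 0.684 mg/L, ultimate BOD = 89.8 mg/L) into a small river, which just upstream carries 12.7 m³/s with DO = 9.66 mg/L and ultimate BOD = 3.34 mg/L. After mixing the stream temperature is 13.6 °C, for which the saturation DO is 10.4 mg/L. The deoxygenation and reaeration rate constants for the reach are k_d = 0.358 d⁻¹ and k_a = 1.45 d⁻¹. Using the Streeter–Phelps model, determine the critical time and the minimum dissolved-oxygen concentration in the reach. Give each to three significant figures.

t_c ≈ 0.775 d; minimum DO ≈ 8.32 mg/L

Mixed DO = (12.7×9.66 + 1.26×0.684)/(12.7+1.26) = 123.5/13.96 = 8.850 mg/L.
Mixed L₀ = (12.7×3.34 + 1.26×89.8)/(13.96) = 155.6/13.96 = 11.14 mg/L.
Initial deficit D₀ = C_s − DO₀ = 10.4 − 8.850 = 1.550 mg/L.
t_c = (1/1.092) ln[(1.45/0.358)(1 − 1.550×1.092/(0.358×11.14))] = 0.9158 × ln(2.332) = 0.7753 d.
D_c = (0.358/1.45) × 11.14 × e^(−0.358×0.7753) = 0.2469 × 11.14 × 0.7576 = 2.085 mg/L.
Minimum DO = 10.4 − 2.085 = 8.315 mg/L.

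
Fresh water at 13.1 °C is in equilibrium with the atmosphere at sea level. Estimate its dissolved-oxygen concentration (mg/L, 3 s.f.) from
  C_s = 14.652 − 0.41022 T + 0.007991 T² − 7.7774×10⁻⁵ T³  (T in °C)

C_s ≈ 10.5 mg/L

C_s = 14.652 − 0.41022×13.1 + 0.007991×13.1² − 7.7774×10⁻⁵×13.1³ = 10.47 mg/L.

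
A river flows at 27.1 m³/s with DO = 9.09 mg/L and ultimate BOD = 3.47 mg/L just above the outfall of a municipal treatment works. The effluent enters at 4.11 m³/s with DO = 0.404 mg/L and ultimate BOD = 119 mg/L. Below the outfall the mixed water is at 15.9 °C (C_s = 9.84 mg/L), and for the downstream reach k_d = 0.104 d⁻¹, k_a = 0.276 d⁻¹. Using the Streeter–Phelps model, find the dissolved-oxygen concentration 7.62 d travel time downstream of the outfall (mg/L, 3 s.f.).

DO ≈ 5.87 mg/L

Mixed DO = (27.1×9.09 + 4.11×0.404)/(27.1+4.11) = 248.0/31.21 = 7.946 mg/L.
Mixed L₀ = (27.1×3.47 + 4.11×119)/(31.21) = 583.1/31.21 = 18.68 mg/L.
Initial deficit D₀ = C_s − DO₀ = 9.84 − 7.946 = 1.894 mg/L.
D(7.62) = [0.104×18.68/(0.276−0.104)](e^(−0.104×7.62) − e^(−0.276×7.62)) + 1.894 e^(−0.276×7.62)
= 11.30 × (0.4527 − 0.1221) + 1.894 × 0.1221 = 3.967 mg/L.
DO = 9.84 − 3.967 = 5.873 mg/L.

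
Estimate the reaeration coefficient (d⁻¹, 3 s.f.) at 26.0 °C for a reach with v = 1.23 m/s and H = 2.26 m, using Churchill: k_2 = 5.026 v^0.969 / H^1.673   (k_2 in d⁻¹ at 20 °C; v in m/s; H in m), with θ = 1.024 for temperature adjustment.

k_2(20) = 5.026 × 1.23^0.969 / 2.26^1.673 = 5.026 × 1.222 / 3.912 = 1.570 d⁻¹.
k_2(26.0) = 1.570 × 1.024^(26.0−20) = 1.570 × 1.153 = 1.810 d⁻¹.

k_2 ≈ 1.81 d⁻¹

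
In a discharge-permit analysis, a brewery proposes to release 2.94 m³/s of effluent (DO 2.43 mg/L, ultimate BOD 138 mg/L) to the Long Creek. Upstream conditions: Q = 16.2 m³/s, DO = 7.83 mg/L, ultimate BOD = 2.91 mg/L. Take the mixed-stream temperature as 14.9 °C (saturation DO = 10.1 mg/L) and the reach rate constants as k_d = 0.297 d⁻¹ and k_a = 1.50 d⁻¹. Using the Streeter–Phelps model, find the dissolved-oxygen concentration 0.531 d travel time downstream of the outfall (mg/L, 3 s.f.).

DO ≈ 6.35 mg/L

Mixed DO = (16.2×7.83 + 2.94×2.43)/(16.2+2.94) = 134.0/19.14 = 7.001 mg/L.
Mixed L₀ = (16.2×2.91 + 2.94×138)/(19.14) = 452.9/19.14 = 23.66 mg/L.
Initial deficit D₀ = C_s − DO₀ = 10.1 − 7.001 = 3.099 mg/L.
D(0.531) = [0.297×23.66/(1.50−0.297)](e^(−0.297×0.531) − e^(−1.50×0.531)) + 3.099 e^(−1.50×0.531)
= 5.841 × (0.8541 − 0.4509) + 3.099 × 0.4509 = 3.753 mg/L.
DO = 10.1 − 3.753 = 6.347 mg/L.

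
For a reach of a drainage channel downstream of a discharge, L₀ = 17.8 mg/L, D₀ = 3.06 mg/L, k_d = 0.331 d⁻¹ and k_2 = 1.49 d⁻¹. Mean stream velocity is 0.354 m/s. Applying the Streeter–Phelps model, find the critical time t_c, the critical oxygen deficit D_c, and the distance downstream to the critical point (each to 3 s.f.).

At the critical point dD/dt = 0, so k_d L₀ e^(−k_d t) = k_2 D. Substituting D(t) from the Streeter–Phelps equation and solving for t gives
t_c = ln[(k_2/k_d)(1 − D₀(k_2−k_d)/(k_d L₀))] / (k_2−k_d).
Here k_2−k_d = 1.159 d⁻¹ and 1 − D₀(k_2−k_d)/(k_d L₀) = 1 − 3.06×1.159/(0.331×17.8) = 0.3981, so
t_c = ln(4.502 × 0.3981) / 1.159 = 0.5832 / 1.159 = 0.5032 d.
L(t_c) = L₀ e^(−k_d t_c) = 17.8 × 0.8466 = 15.07 mg/L, and at the critical point k_2 D_c = k_d L, so D_c = (0.331/1.49) × 15.07 = 3.348 mg/L.
x_c = v t_c = 0.354 m/s × 0.5032 d × 86400 s/d = 15390 m ≈ 15.4 km.

t_c ≈ 0.503 d; D_c ≈ 3.35 mg/L; x_c ≈ 15.4 km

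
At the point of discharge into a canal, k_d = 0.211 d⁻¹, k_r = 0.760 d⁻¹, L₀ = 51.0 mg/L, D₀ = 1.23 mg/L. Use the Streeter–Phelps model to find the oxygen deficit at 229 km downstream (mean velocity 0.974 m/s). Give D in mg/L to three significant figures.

D ≈ 8.72 mg/L

Travel time t = x/v = 229 km / (0.974 m/s) = 229000 m / 0.974 m/s = 235100 s = 2.721 d.
k_d L₀/(k_r−k_d) = 0.211×51.0/(0.760−0.211) = 10.76/0.5490 = 19.60 mg/L.
e^(−k_d t) = e^(−0.211×2.721) = 0.5632; e^(−k_r t) = e^(−0.760×2.721) = 0.1264.
D = 19.60 × (0.5632 − 0.1264) + 1.23 × 0.1264 = 8.561 + 0.1555 = 8.716 mg/L.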